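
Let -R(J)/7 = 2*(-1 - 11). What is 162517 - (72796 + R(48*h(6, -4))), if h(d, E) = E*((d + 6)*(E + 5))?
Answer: 89553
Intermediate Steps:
h(d, E) = E*(5 + E)*(6 + d) (h(d, E) = E*((6 + d)*(5 + E)) = E*((5 + E)*(6 + d)) = E*(5 + E)*(6 + d))
R(J) = 168 (R(J) = -14*(-1 - 11) = -14*(-12) = -7*(-24) = 168)
162517 - (72796 + R(48*h(6, -4))) = 162517 - (72796 + 168) = 162517 - 1*72964 = 162517 - 72964 = 89553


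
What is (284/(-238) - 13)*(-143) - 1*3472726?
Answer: -413012867/119 ≈ -3.4707e+6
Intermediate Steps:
(284/(-238) - 13)*(-143) - 1*3472726 = (284*(-1/238) - 13)*(-143) - 3472726 = (-142/119 - 13)*(-143) - 3472726 = -1689/119*(-143) - 3472726 = 241527/119 - 3472726 = -413012867/119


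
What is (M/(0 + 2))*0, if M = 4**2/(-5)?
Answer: 0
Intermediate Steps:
M = -16/5 (M = 16*(-1/5) = -16/5 ≈ -3.2000)
(M/(0 + 2))*0 = -16/(5*(0 + 2))*0 = -16/5/2*0 = -16/5*1/2*0 = -8/5*0 = 0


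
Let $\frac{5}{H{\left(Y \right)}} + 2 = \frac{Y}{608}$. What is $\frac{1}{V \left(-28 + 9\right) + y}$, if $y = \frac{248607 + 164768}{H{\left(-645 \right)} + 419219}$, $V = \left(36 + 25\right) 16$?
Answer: $- \frac{780163519}{14466583005461} \approx -5.3929 \cdot 10^{-5}$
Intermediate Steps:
$V = 976$ ($V = 61 \cdot 16 = 976$)
$H{\left(Y \right)} = \frac{5}{-2 + \frac{Y}{608}}$
$y = \frac{769290875}{780163519}$ ($y = \frac{248607 + 164768}{\frac{3040}{-1216 - 645} + 419219} = \frac{413375}{\frac{3040}{-1861} + 419219} = \frac{413375}{3040 \left(- \frac{1}{1861}\right) + 419219} = \frac{413375}{- \frac{3040}{1861} + 419219} = \frac{413375}{\frac{780163519}{1861}} = 413375 \cdot \frac{1861}{780163519} = \frac{769290875}{780163519} \approx 0.98606$)
$\frac{1}{V \left(-28 + 9\right) + y} = \frac{1}{976 \left(-28 + 9\right) + \frac{769290875}{780163519}} = \frac{1}{976 \left(-19\right) + \frac{769290875}{780163519}} = \frac{1}{-18544 + \frac{769290875}{780163519}} = \frac{1}{- \frac{14466583005461}{780163519}} = - \frac{780163519}{14466583005461}$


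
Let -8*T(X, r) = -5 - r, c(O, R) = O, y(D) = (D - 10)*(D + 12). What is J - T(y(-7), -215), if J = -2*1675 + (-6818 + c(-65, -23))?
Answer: -40827/4 ≈ -10207.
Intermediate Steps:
y(D) = (-10 + D)*(12 + D)
T(X, r) = 5/8 + r/8 (T(X, r) = -(-5 - r)/8 = 5/8 + r/8)
J = -10233 (J = -2*1675 + (-6818 - 65) = -3350 - 6883 = -10233)
J - T(y(-7), -215) = -10233 - (5/8 + (⅛)*(-215)) = -10233 - (5/8 - 215/8) = -10233 - 1*(-105/4) = -10233 + 105/4 = -40827/4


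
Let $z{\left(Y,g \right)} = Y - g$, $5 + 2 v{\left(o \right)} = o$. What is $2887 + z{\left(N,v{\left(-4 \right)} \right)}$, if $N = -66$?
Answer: $\frac{5651}{2} \approx 2825.5$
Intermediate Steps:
$v{\left(o \right)} = - \frac{5}{2} + \frac{o}{2}$
$2887 + z{\left(N,v{\left(-4 \right)} \right)} = 2887 - \left(\frac{127}{2} - 2\right) = 2887 - \frac{123}{2} = \frac{5651}{2}$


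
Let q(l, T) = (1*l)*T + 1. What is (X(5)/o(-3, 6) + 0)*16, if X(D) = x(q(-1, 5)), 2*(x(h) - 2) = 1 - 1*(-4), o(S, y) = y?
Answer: 12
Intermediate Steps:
q(l, T) = 1 + T*l (q(l, T) = l*T + 1 = T*l + 1 = 1 + T*l)
x(h) = 9/2 (x(h) = 2 + (1 - 1*(-4))/2 = 2 + (1 + 4)/2 = 2 + (½)*5 = 2 + 5/2 = 9/2)
X(D) = 9/2
(X(5)/o(-3, 6) + 0)*16 = ((9/2)/6 + 0)*16 = ((9/2)*(⅙) + 0)*16 = (¾ + 0)*16 = (¾)*16 = 12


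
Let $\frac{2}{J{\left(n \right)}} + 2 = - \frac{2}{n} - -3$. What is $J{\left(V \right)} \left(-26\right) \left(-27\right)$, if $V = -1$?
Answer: $468$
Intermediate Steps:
$J{\left(n \right)} = \frac{2}{1 - \frac{2}{n}}$ ($J{\left(n \right)} = \frac{2}{-2 - \left(-3 + \frac{2}{n}\right)} = \frac{2}{-2 + \left(- \frac{2}{n} + 3\right)} = \frac{2}{-2 + \left(3 - \frac{2}{n}\right)} = \frac{2}{1 - \frac{2}{n}}$)
$J{\left(V \right)} \left(-26\right) \left(-27\right) = 2 \left(-1\right) \frac{1}{-2 - 1} \left(-26\right) \left(-27\right) = 2 \left(-1\right) \frac{1}{-3} \left(-26\right) \left(-27\right) = 2 \left(-1\right) \left(- \frac{1}{3}\right) \left(-26\right) \left(-27\right) = \frac{2}{3} \left(-26\right) \left(-27\right) = \left(- \frac{52}{3}\right) \left(-27\right) = 468$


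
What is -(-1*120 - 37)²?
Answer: -24649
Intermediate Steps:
-(-1*120 - 37)² = -(-120 - 37)² = -1*(-157)² = -1*24649 = -24649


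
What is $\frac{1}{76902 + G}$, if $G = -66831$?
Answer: $\frac{1}{10071} \approx 9.9295 \cdot 10^{-5}$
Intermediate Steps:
$\frac{1}{76902 + G} = \frac{1}{76902 - 66831} = \frac{1}{10071}$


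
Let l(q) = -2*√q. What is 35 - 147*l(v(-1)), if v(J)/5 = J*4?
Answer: 35 + 588*I*√5 ≈ 35.0 + 1314.8*I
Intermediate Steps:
v(J) = 20*J (v(J) = 5*(J*4) = 5*(4*J) = 20*J)
35 - 147*l(v(-1)) = 35 - (-294)*√(20*(-1)) = 35 - (-294)*√(-20) = 35 - (-294)*2*I*√5 = 35 - (-588)*I*√5 = 35 + 588*I*√5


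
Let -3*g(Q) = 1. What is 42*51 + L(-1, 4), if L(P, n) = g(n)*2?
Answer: 6424/3 ≈ 2141.3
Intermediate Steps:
g(Q) = -⅓ (g(Q) = -⅓*1 = -⅓)
L(P, n) = -⅔ (L(P, n) = -⅓*2 = -⅔)
42*51 + L(-1, 4) = 42*51 - ⅔ = 2142 - ⅔ = 6424/3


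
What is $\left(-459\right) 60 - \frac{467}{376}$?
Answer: $- \frac{10355507}{376} \approx -27541.0$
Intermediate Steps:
$\left(-459\right) 60 - \frac{467}{376} = -27540 - \frac{467}{376} = - \frac{10355507}{376}$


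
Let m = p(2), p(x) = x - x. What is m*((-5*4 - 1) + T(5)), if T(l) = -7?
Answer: 0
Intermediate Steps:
p(x) = 0
m = 0
m*((-5*4 - 1) + T(5)) = 0*((-5*4 - 1) - 7) = 0*((-20 - 1) - 7) = 0*(-21 - 7) = 0*(-28) = 0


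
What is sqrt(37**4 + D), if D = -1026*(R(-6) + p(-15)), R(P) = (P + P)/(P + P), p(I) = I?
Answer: 5*sqrt(75541) ≈ 1374.2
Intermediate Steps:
R(P) = 1 (R(P) = (2*P)/((2*P)) = (2*P)*(1/(2*P)) = 1)
D = 14364 (D = -1026*(1 - 15) = -1026*(-14) = 14364)
sqrt(37**4 + D) = sqrt(37**4 + 14364) = sqrt(1874161 + 14364) = sqrt(1888525) = 5*sqrt(75541)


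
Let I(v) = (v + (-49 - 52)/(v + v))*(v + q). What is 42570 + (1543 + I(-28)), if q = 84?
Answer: 42646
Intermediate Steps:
I(v) = (84 + v)*(v - 101/(2*v)) (I(v) = (v + (-49 - 52)/(v + v))*(v + 84) = (v - 101*1/(2*v))*(84 + v) = (v - 101/(2*v))*(84 + v) = (84 + v)*(v - 101/(2*v)))
42570 + (1543 + I(-28)) = 42570 + (1543 + (-101/2 + (-28)² - 4242/(-28) + 84*(-28))) = 42570 + (1543 + (-101/2 + 784 - 4242*(-1/28) - 2352)) = 42570 + (1543 + (-101/2 + 784 + 303/2 - 2352)) = 42570 + (1543 - 1467) = 42570 + 76 = 42646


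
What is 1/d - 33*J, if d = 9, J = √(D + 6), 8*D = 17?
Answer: ⅑ - 33*√130/4 ≈ -93.953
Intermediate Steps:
D = 17/8 (D = (⅛)*17 = 17/8 ≈ 2.1250)
J = √130/4 (J = √(17/8 + 6) = √(65/8) = √130/4 ≈ 2.8504)
1/d - 33*J = 1/9 - 33*√130/4 = ⅑ - 33*√130/4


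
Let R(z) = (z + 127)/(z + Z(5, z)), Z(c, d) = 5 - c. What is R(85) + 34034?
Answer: 2893102/85 ≈ 34037.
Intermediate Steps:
R(z) = (127 + z)/z (R(z) = (z + 127)/(z + (5 - 1*5)) = (127 + z)/(z + (5 - 5)) = (127 + z)/(z + 0) = (127 + z)/z)
R(85) + 34034 = (127 + 85)/85 + 34034 = (1/85)*212 + 34034 = 212/85 + 34034 = 2893102/85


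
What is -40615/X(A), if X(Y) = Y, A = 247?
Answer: -40615/247 ≈ -164.43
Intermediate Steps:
-40615/X(A) = -40615/247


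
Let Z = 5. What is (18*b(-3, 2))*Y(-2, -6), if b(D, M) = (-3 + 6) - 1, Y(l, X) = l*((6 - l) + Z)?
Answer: -936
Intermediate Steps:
Y(l, X) = l*(11 - l) (Y(l, X) = l*((6 - l) + 5) = l*(11 - l))
b(D, M) = 2 (b(D, M) = 3 - 1 = 2)
(18*b(-3, 2))*Y(-2, -6) = (18*2)*(-2*(11 - 1*(-2))) = 36*(-2*(11 + 2)) = 36*(-2*13) = 36*(-26) = -936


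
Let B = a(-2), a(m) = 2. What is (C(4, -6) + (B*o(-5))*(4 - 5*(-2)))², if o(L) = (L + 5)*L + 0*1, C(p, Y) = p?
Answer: 16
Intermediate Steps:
B = 2
o(L) = L*(5 + L) (o(L) = (5 + L)*L + 0 = L*(5 + L) + 0 = L*(5 + L))
(C(4, -6) + (B*o(-5))*(4 - 5*(-2)))² = (4 + (2*(-5*(5 - 5)))*(4 - 5*(-2)))² = (4 + (2*(-5*0))*(4 + 10))² = (4 + (2*0)*14)² = (4 + 0*14)² = (4 + 0)² = 4² = 16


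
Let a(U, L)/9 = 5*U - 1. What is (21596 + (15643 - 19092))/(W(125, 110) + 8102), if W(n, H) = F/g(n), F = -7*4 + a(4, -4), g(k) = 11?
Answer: 6049/2705 ≈ 2.2362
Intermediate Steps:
a(U, L) = -9 + 45*U (a(U, L) = 9*(5*U - 1) = 9*(-1 + 5*U) = -9 + 45*U)
F = 143 (F = -7*4 + (-9 + 45*4) = -28 + (-9 + 180) = -28 + 171 = 143)
W(n, H) = 13 (W(n, H) = 143/11 = 143*(1/11) = 13)
(21596 + (15643 - 19092))/(W(125, 110) + 8102) = (21596 + (15643 - 19092))/(13 + 8102) = (21596 - 3449)/8115 = 18147*(1/8115) = 6049/2705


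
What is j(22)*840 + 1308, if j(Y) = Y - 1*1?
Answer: 18948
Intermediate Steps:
j(Y) = -1 + Y (j(Y) = Y - 1 = -1 + Y)
j(22)*840 + 1308 = (-1 + 22)*840 + 1308 = 21*840 + 1308 = 17640 + 1308 = 18948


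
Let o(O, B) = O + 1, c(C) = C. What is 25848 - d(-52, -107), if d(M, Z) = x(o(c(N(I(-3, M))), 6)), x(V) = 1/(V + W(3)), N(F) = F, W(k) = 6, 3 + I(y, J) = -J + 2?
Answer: 1499183/58 ≈ 25848.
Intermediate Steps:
I(y, J) = -1 - J (I(y, J) = -3 + (-J + 2) = -3 + (2 - J) = -1 - J)
o(O, B) = 1 + O
x(V) = 1/(6 + V) (x(V) = 1/(V + 6) = 1/(6 + V))
d(M, Z) = 1/(6 - M) (d(M, Z) = 1/(6 + (1 + (-1 - M))) = 1/(6 - M))
25848 - d(-52, -107) = 25848 - (-1)/(-6 - 52) = 25848 - (-1)/(-58) = 25848 - (-1)*(-1)/58 = 25848 - 1*1/58 = 25848 - 1/58 = 1499183/58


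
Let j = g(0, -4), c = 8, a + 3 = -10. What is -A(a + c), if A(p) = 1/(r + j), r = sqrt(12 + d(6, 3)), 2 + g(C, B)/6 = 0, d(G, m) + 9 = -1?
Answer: 6/71 + sqrt(2)/142 ≈ 0.094466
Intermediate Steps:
a = -13 (a = -3 - 10 = -13)
d(G, m) = -10 (d(G, m) = -9 - 1 = -10)
g(C, B) = -12 (g(C, B) = -12 + 6*0 = -12 + 0 = -12)
j = -12
r = sqrt(2) (r = sqrt(12 - 10) = sqrt(2) ≈ 1.4142)
A(p) = 1/(-12 + sqrt(2)) (A(p) = 1/(sqrt(2) - 12) = 1/(-12 + sqrt(2)))
-A(a + c) = -(-6/71 - sqrt(2)/142) = 6/71 + sqrt(2)/142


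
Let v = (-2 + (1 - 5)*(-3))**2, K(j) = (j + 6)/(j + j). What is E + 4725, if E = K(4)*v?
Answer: 4850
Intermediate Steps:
K(j) = (6 + j)/(2*j) (K(j) = (6 + j)/((2*j)) = (6 + j)*(1/(2*j)) = (6 + j)/(2*j))
v = 100 (v = (-2 - 4*(-3))**2 = (-2 + 12)**2 = 10**2 = 100)
E = 125 (E = ((1/2)*(6 + 4)/4)*100 = ((1/2)*(1/4)*10)*100 = (5/4)*100 = 125)
E + 4725 = 125 + 4725 = 4850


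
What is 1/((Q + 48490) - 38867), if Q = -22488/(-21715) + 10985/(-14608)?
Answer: 317212720/3052627969989 ≈ 0.00010391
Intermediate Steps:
Q = 89965429/317212720 (Q = -22488*(-1/21715) + 10985*(-1/14608) = 22488/21715 - 10985/14608 = 89965429/317212720 ≈ 0.28361)
1/((Q + 48490) - 38867) = 1/((89965429/317212720 + 48490) - 38867) = 1/(15381734758229/317212720 - 38867) = 1/(3052627969989/317212720) = 317212720/3052627969989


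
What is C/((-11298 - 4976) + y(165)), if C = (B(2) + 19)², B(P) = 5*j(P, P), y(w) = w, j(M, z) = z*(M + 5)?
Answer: -89/181 ≈ -0.49171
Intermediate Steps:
j(M, z) = z*(5 + M)
B(P) = 5*P*(5 + P) (B(P) = 5*(P*(5 + P)) = 5*P*(5 + P))
C = 7921 (C = (5*2*(5 + 2) + 19)² = (5*2*7 + 19)² = (70 + 19)² = 89² = 7921)
C/((-11298 - 4976) + y(165)) = 7921/((-11298 - 4976) + 165) = 7921/(-16274 + 165) = 7921/(-16109) = 7921*(-1/16109) = -89/181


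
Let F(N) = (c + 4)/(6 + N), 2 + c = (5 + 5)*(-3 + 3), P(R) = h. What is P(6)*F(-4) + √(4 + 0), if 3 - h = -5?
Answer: 10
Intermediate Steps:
h = 8 (h = 3 - 1*(-5) = 3 + 5 = 8)
P(R) = 8
c = -2 (c = -2 + (5 + 5)*(-3 + 3) = -2 + 10*0 = -2 + 0 = -2)
F(N) = 2/(6 + N) (F(N) = (-2 + 4)/(6 + N) = 2/(6 + N))
P(6)*F(-4) + √(4 + 0) = 8*(2/(6 - 4)) + √(4 + 0) = 8*(2/2) + √4 = 8*(2*(½)) + 2 = 8*1 + 2 = 8 + 2 = 10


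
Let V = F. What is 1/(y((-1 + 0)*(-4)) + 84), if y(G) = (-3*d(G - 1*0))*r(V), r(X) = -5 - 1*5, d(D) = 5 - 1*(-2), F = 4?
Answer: 1/294 ≈ 0.0034014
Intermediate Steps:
d(D) = 7 (d(D) = 5 + 2 = 7)
V = 4
r(X) = -10 (r(X) = -5 - 5 = -10)
y(G) = 210 (y(G) = -3*7*(-10) = -21*(-10) = 210)
1/(y((-1 + 0)*(-4)) + 84) = 1/(210 + 84) = 1/294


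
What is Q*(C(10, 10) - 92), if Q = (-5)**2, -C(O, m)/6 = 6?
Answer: -3200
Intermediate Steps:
C(O, m) = -36 (C(O, m) = -6*6 = -36)
Q = 25
Q*(C(10, 10) - 92) = 25*(-36 - 92) = 25*(-128) = -3200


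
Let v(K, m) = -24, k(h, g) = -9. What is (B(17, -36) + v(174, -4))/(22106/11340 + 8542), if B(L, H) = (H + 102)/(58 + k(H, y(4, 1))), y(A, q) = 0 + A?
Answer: -899100/339109351 ≈ -0.0026514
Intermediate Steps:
y(A, q) = A
B(L, H) = 102/49 + H/49 (B(L, H) = (H + 102)/(58 - 9) = (102 + H)/49 = (102 + H)*(1/49) = 102/49 + H/49)
(B(17, -36) + v(174, -4))/(22106/11340 + 8542) = ((102/49 + (1/49)*(-36)) - 24)/(22106/11340 + 8542) = ((102/49 - 36/49) - 24)/(22106*(1/11340) + 8542) = (66/49 - 24)/(1579/810 + 8542) = -1110/(49*6920599/810) = -1110/49*810/6920599 = -899100/339109351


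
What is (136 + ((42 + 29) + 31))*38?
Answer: 9044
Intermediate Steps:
(136 + ((42 + 29) + 31))*38 = (136 + (71 + 31))*38 = (136 + 102)*38 = 238*38 = 9044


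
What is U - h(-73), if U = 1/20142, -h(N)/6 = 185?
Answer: 22357621/20142 ≈ 1110.0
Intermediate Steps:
h(N) = -1110 (h(N) = -6*185 = -1110)
U = 1/20142 ≈ 4.9648e-5
U - h(-73) = 1/20142 - 1*(-1110) = 1/20142 + 1110 = 22357621/20142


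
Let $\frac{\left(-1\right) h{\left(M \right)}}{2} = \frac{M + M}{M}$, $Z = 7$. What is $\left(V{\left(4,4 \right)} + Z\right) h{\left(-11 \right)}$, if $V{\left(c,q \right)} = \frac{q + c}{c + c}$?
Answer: $-32$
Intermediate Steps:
$V{\left(c,q \right)} = \frac{c + q}{2 c}$
$h{\left(M \right)} = -4$ ($h{\left(M \right)} = - 2 \frac{M + M}{M} = - 2 \frac{2 M}{M} = \left(-2\right) 2 = -4$)
$\left(V{\left(4,4 \right)} + Z\right) h{\left(-11 \right)} = \left(\frac{4 + 4}{2 \cdot 4} + 7\right) \left(-4\right) = \left(\frac{1}{2} \cdot \frac{1}{4} \cdot 8 + 7\right) \left(-4\right) = \left(1 + 7\right) \left(-4\right) = 8 \left(-4\right) = -32$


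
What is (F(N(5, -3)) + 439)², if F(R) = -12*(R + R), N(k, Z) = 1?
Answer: 172225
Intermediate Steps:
F(R) = -24*R
(F(N(5, -3)) + 439)² = (-24*1 + 439)² = (-24 + 439)² = 415² = 172225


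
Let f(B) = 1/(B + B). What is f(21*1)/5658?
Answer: 1/237636 ≈ 4.2081e-6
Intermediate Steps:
f(B) = 1/(2*B)
f(21*1)/5658 = (1/(2*((21*1))))/5658 = ((½)/21)*(1/5658) = ((½)*(1/21))*(1/5658) = (1/42)*(1/5658) = 1/237636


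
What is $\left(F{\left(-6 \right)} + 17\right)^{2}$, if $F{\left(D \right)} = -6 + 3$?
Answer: $196$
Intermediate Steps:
$F{\left(D \right)} = -3$
$\left(F{\left(-6 \right)} + 17\right)^{2} = \left(-3 + 17\right)^{2} = 14^{2} = 196$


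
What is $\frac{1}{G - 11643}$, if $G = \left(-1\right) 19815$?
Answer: $- \frac{1}{31458} \approx -3.1788 \cdot 10^{-5}$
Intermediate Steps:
$G = -19815$
$\frac{1}{G - 11643} = \frac{1}{-19815 - 11643} = \frac{1}{-31458} = - \frac{1}{31458}$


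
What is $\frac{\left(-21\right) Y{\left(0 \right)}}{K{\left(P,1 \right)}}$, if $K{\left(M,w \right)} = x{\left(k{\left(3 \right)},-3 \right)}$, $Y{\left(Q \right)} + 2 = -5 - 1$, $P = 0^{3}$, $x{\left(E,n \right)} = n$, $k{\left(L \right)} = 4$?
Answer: $-56$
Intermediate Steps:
$P = 0$
$Y{\left(Q \right)} = -8$ ($Y{\left(Q \right)} = -2 - 6 = -8$)
$K{\left(M,w \right)} = -3$
$\frac{\left(-21\right) Y{\left(0 \right)}}{K{\left(P,1 \right)}} = \frac{\left(-21\right) \left(-8\right)}{-3} = 168 \left(- \frac{1}{3}\right) = -56$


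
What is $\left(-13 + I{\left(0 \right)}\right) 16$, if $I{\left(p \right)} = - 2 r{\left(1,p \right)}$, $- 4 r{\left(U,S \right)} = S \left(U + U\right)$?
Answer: $-208$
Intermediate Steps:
$r{\left(U,S \right)} = - \frac{S U}{2}$ ($r{\left(U,S \right)} = - \frac{S \left(U + U\right)}{4} = - \frac{S 2 U}{4} = - \frac{2 S U}{4} = - \frac{S U}{2}$)
$I{\left(p \right)} = p$ ($I{\left(p \right)} = - 2 \left(\left(- \frac{1}{2}\right) p 1\right) = - 2 \left(- \frac{p}{2}\right) = p$)
$\left(-13 + I{\left(0 \right)}\right) 16 = \left(-13 + 0\right) 16 = \left(-13\right) 16 = -208$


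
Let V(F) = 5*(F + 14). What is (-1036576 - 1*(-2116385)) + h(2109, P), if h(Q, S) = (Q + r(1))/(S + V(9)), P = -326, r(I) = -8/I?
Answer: 227837598/211 ≈ 1.0798e+6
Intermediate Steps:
V(F) = 70 + 5*F (V(F) = 5*(14 + F) = 70 + 5*F)
h(Q, S) = (-8 + Q)/(115 + S) (h(Q, S) = (Q - 8/1)/(S + (70 + 5*9)) = (Q - 8*1)/(S + (70 + 45)) = (Q - 8)/(S + 115) = (-8 + Q)/(115 + S))
(-1036576 - 1*(-2116385)) + h(2109, P) = (-1036576 - 1*(-2116385)) + (-8 + 2109)/(115 - 326) = (-1036576 + 2116385) + 2101/(-211) = 1079809 - 1/211*2101 = 1079809 - 2101/211 = 227837598/211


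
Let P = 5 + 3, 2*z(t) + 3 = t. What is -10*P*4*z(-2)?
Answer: 800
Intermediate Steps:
z(t) = -3/2 + t/2
P = 8
-10*P*4*z(-2) = -10*8*4*(-3/2 + (½)*(-2)) = -320*(-3/2 - 1) = -320*(-5)/2 = -10*(-80) = 800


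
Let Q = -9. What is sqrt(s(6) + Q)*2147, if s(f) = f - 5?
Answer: 4294*I*sqrt(2) ≈ 6072.6*I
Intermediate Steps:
s(f) = -5 + f
sqrt(s(6) + Q)*2147 = sqrt((-5 + 6) - 9)*2147 = sqrt(1 - 9)*2147 = sqrt(-8)*2147 = (2*I*sqrt(2))*2147 = 4294*I*sqrt(2)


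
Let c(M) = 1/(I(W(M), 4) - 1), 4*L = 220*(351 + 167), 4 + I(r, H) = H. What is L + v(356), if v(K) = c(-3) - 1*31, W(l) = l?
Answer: 28458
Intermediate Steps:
I(r, H) = -4 + H
L = 28490 (L = (220*(351 + 167))/4 = (220*518)/4 = (1/4)*113960 = 28490)
c(M) = -1 (c(M) = 1/((-4 + 4) - 1) = 1/(0 - 1) = 1/(-1) = -1)
v(K) = -32 (v(K) = -1 - 1*31 = -1 - 31 = -32)
L + v(356) = 28490 - 32 = 28458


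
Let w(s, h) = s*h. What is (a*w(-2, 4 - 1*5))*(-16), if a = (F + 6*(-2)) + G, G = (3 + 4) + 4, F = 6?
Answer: -160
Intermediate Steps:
G = 11 (G = 7 + 4 = 11)
w(s, h) = h*s
a = 5 (a = (6 + 6*(-2)) + 11 = (6 - 12) + 11 = -6 + 11 = 5)
(a*w(-2, 4 - 1*5))*(-16) = (5*((4 - 1*5)*(-2)))*(-16) = (5*((4 - 5)*(-2)))*(-16) = (5*(-1*(-2)))*(-16) = (5*2)*(-16) = 10*(-16) = -160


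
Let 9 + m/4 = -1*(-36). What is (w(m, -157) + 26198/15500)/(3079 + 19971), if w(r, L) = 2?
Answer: 28599/178637500 ≈ 0.00016010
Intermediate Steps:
m = 108 (m = -36 + 4*(-1*(-36)) = -36 + 4*36 = -36 + 144 = 108)
(w(m, -157) + 26198/15500)/(3079 + 19971) = (2 + 26198/15500)/(3079 + 19971) = (2 + 26198*(1/15500))/23050 = (2 + 13099/7750)*(1/23050) = (28599/7750)*(1/23050) = 28599/178637500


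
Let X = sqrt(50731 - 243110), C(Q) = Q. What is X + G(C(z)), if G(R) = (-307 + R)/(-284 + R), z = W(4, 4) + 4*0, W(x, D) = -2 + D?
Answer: 305/282 + I*sqrt(192379) ≈ 1.0816 + 438.61*I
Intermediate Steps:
z = 2 (z = (-2 + 4) + 4*0 = 2 + 0 = 2)
G(R) = (-307 + R)/(-284 + R)
X = I*sqrt(192379) (X = sqrt(-192379) = I*sqrt(192379) ≈ 438.61*I)
X + G(C(z)) = I*sqrt(192379) + (-307 + 2)/(-284 + 2) = I*sqrt(192379) - 305/(-282) = I*sqrt(192379) - 1/282*(-305) = I*sqrt(192379) + 305/282 = 305/282 + I*sqrt(192379)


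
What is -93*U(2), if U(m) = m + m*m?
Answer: -558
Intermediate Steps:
U(m) = m + m²
-93*U(2) = -186*(1 + 2) = -186*3 = -93*6 = -558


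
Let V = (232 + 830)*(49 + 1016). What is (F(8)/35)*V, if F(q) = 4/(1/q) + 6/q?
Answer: 14816493/14 ≈ 1.0583e+6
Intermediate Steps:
V = 1131030 (V = 1062*1065 = 1131030)
F(q) = 4*q + 6/q
(F(8)/35)*V = ((4*8 + 6/8)/35)*1131030 = ((32 + 6*(⅛))*(1/35))*1131030 = ((32 + ¾)*(1/35))*1131030 = ((131/4)*(1/35))*1131030 = (131/140)*1131030 = 14816493/14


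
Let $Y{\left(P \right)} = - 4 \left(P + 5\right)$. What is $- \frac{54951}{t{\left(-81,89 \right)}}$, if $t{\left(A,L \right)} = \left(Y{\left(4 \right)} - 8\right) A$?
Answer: $- \frac{18317}{1188} \approx -15.418$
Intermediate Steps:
$Y{\left(P \right)} = -20 - 4 P$ ($Y{\left(P \right)} = - 4 \left(5 + P\right) = -20 - 4 P$)
$t{\left(A,L \right)} = - 44 A$ ($t{\left(A,L \right)} = \left(\left(-20 - 16\right) - 8\right) A = \left(-36 - 8\right) A = - 44 A$)
$- \frac{54951}{t{\left(-81,89 \right)}} = - \frac{54951}{\left(-44\right) \left(-81\right)} = - \frac{54951}{3564} = \left(-54951\right) \frac{1}{3564} = - \frac{18317}{1188}$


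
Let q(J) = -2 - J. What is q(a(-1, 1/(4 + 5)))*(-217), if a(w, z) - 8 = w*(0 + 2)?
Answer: 1736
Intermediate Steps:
a(w, z) = 8 + 2*w (a(w, z) = 8 + w*(0 + 2) = 8 + w*2 = 8 + 2*w)
q(a(-1, 1/(4 + 5)))*(-217) = (-2 - (8 + 2*(-1)))*(-217) = (-2 - (8 - 2))*(-217) = (-2 - 1*6)*(-217) = (-2 - 6)*(-217) = -8*(-217) = 1736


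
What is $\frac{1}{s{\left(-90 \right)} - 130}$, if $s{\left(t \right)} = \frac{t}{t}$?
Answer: $- \frac{1}{129} \approx -0.0077519$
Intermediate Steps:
$s{\left(t \right)} = 1$
$\frac{1}{s{\left(-90 \right)} - 130} = \frac{1}{1 - 130} = \frac{1}{-129} = - \frac{1}{129}$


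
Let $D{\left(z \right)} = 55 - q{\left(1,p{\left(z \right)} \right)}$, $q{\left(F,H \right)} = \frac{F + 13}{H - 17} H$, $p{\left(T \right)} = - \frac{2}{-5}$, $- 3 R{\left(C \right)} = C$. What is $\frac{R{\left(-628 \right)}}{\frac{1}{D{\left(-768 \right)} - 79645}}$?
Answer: $- \frac{4148531576}{249} \approx -1.6661 \cdot 10^{7}$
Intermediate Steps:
$R{\left(C \right)} = - \frac{C}{3}$
$p{\left(T \right)} = \frac{2}{5}$ ($p{\left(T \right)} = \left(-2\right) \left(- \frac{1}{5}\right) = \frac{2}{5}$)
$q{\left(F,H \right)} = \frac{H \left(13 + F\right)}{-17 + H}$ ($q{\left(F,H \right)} = \frac{13 + F}{-17 + H} H = \frac{H \left(13 + F\right)}{-17 + H}$)
$D{\left(z \right)} = \frac{4593}{83}$ ($D{\left(z \right)} = 55 - \frac{2 \left(13 + 1\right)}{5 \left(-17 + \frac{2}{5}\right)} = 55 - \frac{2}{5} \frac{1}{- \frac{83}{5}} \cdot 14 = 55 - \frac{2}{5} \left(- \frac{5}{83}\right) 14 = 55 - - \frac{28}{83} = 55 + \frac{28}{83} = \frac{4593}{83}$)
$\frac{R{\left(-628 \right)}}{\frac{1}{D{\left(-768 \right)} - 79645}} = \frac{\left(- \frac{1}{3}\right) \left(-628\right)}{\frac{1}{\frac{4593}{83} - 79645}} = \frac{628}{3 \frac{1}{- \frac{6605942}{83}}} = \frac{628}{3 \left(- \frac{83}{6605942}\right)} = \frac{628}{3} \left(- \frac{6605942}{83}\right) = - \frac{4148531576}{249}$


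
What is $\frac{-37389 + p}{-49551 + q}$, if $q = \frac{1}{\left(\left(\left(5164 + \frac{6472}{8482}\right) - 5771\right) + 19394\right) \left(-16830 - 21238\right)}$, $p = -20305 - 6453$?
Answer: $\frac{194571737504328388}{150298909770951845} \approx 1.2946$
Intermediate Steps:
$p = -26758$ ($p = -20305 - 6453 = -26758$)
$q = - \frac{4241}{3033216479404}$ ($q = \frac{1}{\left(\left(\left(5164 + 6472 \cdot \frac{1}{8482}\right) - 5771\right) + 19394\right) \left(-38068\right)} = \frac{1}{\left(\left(\left(5164 + \frac{3236}{4241}\right) - 5771\right) + 19394\right) \left(-38068\right)} = \frac{1}{\left(\left(\frac{21903760}{4241} - 5771\right) + 19394\right) \left(-38068\right)} = \frac{1}{\left(- \frac{2571051}{4241} + 19394\right) \left(-38068\right)} = \frac{1}{\frac{79678903}{4241} \left(-38068\right)} = \frac{1}{- \frac{3033216479404}{4241}} = - \frac{4241}{3033216479404} \approx -1.3982 \cdot 10^{-9}$)
$\frac{-37389 + p}{-49551 + q} = \frac{-37389 - 26758}{-49551 - \frac{4241}{3033216479404}} = - \frac{64147}{- \frac{150298909770951845}{3033216479404}} = \left(-64147\right) \left(- \frac{3033216479404}{150298909770951845}\right) = \frac{194571737504328388}{150298909770951845}$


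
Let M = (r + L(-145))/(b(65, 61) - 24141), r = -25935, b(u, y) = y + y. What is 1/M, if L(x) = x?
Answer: 24019/26080 ≈ 0.92097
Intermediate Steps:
b(u, y) = 2*y
M = 26080/24019 (M = (-25935 - 145)/(2*61 - 24141) = -26080/(122 - 24141) = -26080/(-24019) = -26080*(-1/24019) = 26080/24019 ≈ 1.0858)
1/M = 1/(26080/24019) = 24019/26080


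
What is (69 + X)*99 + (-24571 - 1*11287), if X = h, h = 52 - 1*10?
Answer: -24869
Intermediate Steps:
h = 42 (h = 52 - 10 = 42)
X = 42
(69 + X)*99 + (-24571 - 1*11287) = (69 + 42)*99 + (-24571 - 1*11287) = 111*99 + (-24571 - 11287) = 10989 - 35858 = -24869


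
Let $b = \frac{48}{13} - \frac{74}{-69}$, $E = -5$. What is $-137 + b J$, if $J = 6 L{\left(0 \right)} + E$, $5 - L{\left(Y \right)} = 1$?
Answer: $- \frac{41683}{897} \approx -46.469$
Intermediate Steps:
$L{\left(Y \right)} = 4$ ($L{\left(Y \right)} = 5 - 1 = 4$)
$J = 19$ ($J = 6 \cdot 4 - 5 = 24 - 5 = 19$)
$b = \frac{4274}{897}$ ($b = 48 \cdot \frac{1}{13} - - \frac{74}{69} = \frac{48}{13} + \frac{74}{69} = \frac{4274}{897} \approx 4.7648$)
$-137 + b J = -137 + \frac{4274}{897} \cdot 19 = -137 + \frac{81206}{897} = - \frac{41683}{897}$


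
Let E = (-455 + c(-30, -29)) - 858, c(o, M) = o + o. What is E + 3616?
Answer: 2243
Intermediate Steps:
c(o, M) = 2*o
E = -1373 (E = (-455 + 2*(-30)) - 858 = (-455 - 60) - 858 = -515 - 858 = -1373)
E + 3616 = -1373 + 3616 = 2243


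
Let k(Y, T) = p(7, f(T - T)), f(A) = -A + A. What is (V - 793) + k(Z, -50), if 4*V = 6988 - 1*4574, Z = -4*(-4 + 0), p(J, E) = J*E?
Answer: -379/2 ≈ -189.50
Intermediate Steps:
f(A) = 0
p(J, E) = E*J
Z = 16 (Z = -4*(-4) = 16)
k(Y, T) = 0 (k(Y, T) = 0*7 = 0)
V = 1207/2 (V = (6988 - 1*4574)/4 = (6988 - 4574)/4 = (¼)*2414 = 1207/2 ≈ 603.50)
(V - 793) + k(Z, -50) = (1207/2 - 793) + 0 = -379/2 + 0 = -379/2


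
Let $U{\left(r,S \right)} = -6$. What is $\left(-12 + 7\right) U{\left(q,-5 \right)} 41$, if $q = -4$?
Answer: $1230$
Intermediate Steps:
$\left(-12 + 7\right) U{\left(q,-5 \right)} 41 = \left(-12 + 7\right) \left(-6\right) 41 = \left(-5\right) \left(-6\right) 41 = 30 \cdot 41 = 1230$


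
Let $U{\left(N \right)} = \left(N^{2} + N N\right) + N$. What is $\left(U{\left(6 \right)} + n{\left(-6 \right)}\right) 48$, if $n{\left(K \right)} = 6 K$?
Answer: $2016$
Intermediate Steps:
$U{\left(N \right)} = N + 2 N^{2}$ ($U{\left(N \right)} = \left(N^{2} + N^{2}\right) + N = 2 N^{2} + N = N + 2 N^{2}$)
$\left(U{\left(6 \right)} + n{\left(-6 \right)}\right) 48 = \left(6 \left(1 + 2 \cdot 6\right) + 6 \left(-6\right)\right) 48 = \left(6 \left(1 + 12\right) - 36\right) 48 = \left(6 \cdot 13 - 36\right) 48 = \left(78 - 36\right) 48 = 42 \cdot 48 = 2016$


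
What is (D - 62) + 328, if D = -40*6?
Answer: 26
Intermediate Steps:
D = -240
(D - 62) + 328 = (-240 - 62) + 328 = -302 + 328 = 26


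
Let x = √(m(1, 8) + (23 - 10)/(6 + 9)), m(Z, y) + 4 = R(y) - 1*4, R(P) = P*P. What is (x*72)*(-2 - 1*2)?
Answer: -96*√12795/5 ≈ -2171.8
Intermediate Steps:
R(P) = P²
m(Z, y) = -8 + y² (m(Z, y) = -4 + (y² - 1*4) = -4 + (y² - 4) = -4 + (-4 + y²) = -8 + y²)
x = √12795/15 (x = √((-8 + 8²) + (23 - 10)/(6 + 9)) = √((-8 + 64) + 13/15) = √(56 + 13*(1/15)) = √(56 + 13/15) = √(853/15) = √12795/15 ≈ 7.5410)
(x*72)*(-2 - 1*2) = ((√12795/15)*72)*(-2 - 1*2) = (24*√12795/5)*(-2 - 2) = (24*√12795/5)*(-4) = -96*√12795/5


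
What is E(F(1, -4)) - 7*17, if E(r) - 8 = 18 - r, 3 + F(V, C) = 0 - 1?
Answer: -89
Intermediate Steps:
F(V, C) = -4 (F(V, C) = -3 + (0 - 1) = -3 - 1 = -4)
E(r) = 26 - r (E(r) = 8 + (18 - r) = 26 - r)
E(F(1, -4)) - 7*17 = (26 - 1*(-4)) - 7*17 = (26 + 4) - 119 = 30 - 119 = -89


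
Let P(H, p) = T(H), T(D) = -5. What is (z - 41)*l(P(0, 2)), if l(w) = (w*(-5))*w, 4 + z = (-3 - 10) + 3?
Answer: 6875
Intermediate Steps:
P(H, p) = -5
z = -14 (z = -4 + ((-3 - 10) + 3) = -4 + (-13 + 3) = -4 - 10 = -14)
l(w) = -5*w² (l(w) = (-5*w)*w = -5*w²)
(z - 41)*l(P(0, 2)) = (-14 - 41)*(-5*(-5)²) = -(-275)*25 = -55*(-125) = 6875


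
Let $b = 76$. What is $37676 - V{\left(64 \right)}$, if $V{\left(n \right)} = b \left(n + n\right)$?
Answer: $27948$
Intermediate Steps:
$V{\left(n \right)} = 152 n$ ($V{\left(n \right)} = 76 \left(n + n\right) = 76 \cdot 2 n = 152 n$)
$37676 - V{\left(64 \right)} = 37676 - 152 \cdot 64 = 37676 - 9728 = 27948$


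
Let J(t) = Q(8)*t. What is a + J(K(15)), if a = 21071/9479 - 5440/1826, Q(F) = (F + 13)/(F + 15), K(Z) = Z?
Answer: 2575576694/199049521 ≈ 12.939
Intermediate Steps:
Q(F) = (13 + F)/(15 + F)
J(t) = 21*t/23 (J(t) = ((13 + 8)/(15 + 8))*t = (21/23)*t = ((1/23)*21)*t = 21*t/23)
a = -6545057/8654327 (a = 21071*(1/9479) - 5440*1/1826 = 21071/9479 - 2720/913 = -6545057/8654327 ≈ -0.75628)
a + J(K(15)) = -6545057/8654327 + (21/23)*15 = -6545057/8654327 + 315/23 = 2575576694/199049521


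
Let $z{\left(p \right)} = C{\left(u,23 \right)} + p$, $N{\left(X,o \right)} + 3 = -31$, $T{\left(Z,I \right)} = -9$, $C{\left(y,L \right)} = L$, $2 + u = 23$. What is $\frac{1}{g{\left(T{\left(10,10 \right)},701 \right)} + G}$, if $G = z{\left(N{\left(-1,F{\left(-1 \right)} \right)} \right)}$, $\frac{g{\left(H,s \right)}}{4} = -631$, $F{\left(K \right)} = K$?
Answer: $- \frac{1}{2535} \approx -0.00039448$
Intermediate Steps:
$u = 21$ ($u = -2 + 23 = 21$)
$N{\left(X,o \right)} = -34$ ($N{\left(X,o \right)} = -3 - 31 = -34$)
$z{\left(p \right)} = 23 + p$
$g{\left(H,s \right)} = -2524$ ($g{\left(H,s \right)} = 4 \left(-631\right) = -2524$)
$G = -11$ ($G = 23 - 34 = -11$)
$\frac{1}{g{\left(T{\left(10,10 \right)},701 \right)} + G} = \frac{1}{-2524 - 11} = \frac{1}{-2535} = - \frac{1}{2535}$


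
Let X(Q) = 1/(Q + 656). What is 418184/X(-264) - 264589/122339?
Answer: 20054802986803/122339 ≈ 1.6393e+8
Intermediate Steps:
X(Q) = 1/(656 + Q)
418184/X(-264) - 264589/122339 = 418184/(1/(656 - 264)) - 264589/122339 = 418184/(1/392) - 264589*1/122339 = 418184/(1/392) - 264589/122339 = 418184*392 - 264589/122339 = 163928128 - 264589/122339 = 20054802986803/122339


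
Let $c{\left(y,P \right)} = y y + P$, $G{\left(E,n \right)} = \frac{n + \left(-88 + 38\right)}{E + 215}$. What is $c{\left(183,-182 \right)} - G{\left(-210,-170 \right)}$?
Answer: $33351$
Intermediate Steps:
$G{\left(E,n \right)} = \frac{-50 + n}{215 + E}$ ($G{\left(E,n \right)} = \frac{n - 50}{215 + E} = \frac{-50 + n}{215 + E}$)
$c{\left(y,P \right)} = P + y^{2}$ ($c{\left(y,P \right)} = y^{2} + P = P + y^{2}$)
$c{\left(183,-182 \right)} - G{\left(-210,-170 \right)} = \left(-182 + 183^{2}\right) - \frac{-50 - 170}{215 - 210} = \left(-182 + 33489\right) - \frac{1}{5} \left(-220\right) = 33307 - \frac{1}{5} \left(-220\right) = 33307 - -44 = 33307 + 44 = 33351$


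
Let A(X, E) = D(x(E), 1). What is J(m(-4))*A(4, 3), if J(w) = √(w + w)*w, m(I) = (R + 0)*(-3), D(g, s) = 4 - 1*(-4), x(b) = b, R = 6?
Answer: -864*I ≈ -864.0*I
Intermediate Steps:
D(g, s) = 8 (D(g, s) = 4 + 4 = 8)
m(I) = -18 (m(I) = (6 + 0)*(-3) = 6*(-3) = -18)
A(X, E) = 8
J(w) = √2*w^(3/2) (J(w) = √(2*w)*w = (√2*√w)*w = √2*w^(3/2))
J(m(-4))*A(4, 3) = (√2*(-18)^(3/2))*8 = (√2*(-54*I*√2))*8 = -108*I*8 = -864*I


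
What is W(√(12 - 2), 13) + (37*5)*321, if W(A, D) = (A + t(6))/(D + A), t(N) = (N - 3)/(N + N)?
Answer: 12589611/212 + 17*√10/212 ≈ 59385.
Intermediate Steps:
t(N) = (-3 + N)/(2*N) (t(N) = (-3 + N)/((2*N)) = (-3 + N)*(1/(2*N)) = (-3 + N)/(2*N))
W(A, D) = (¼ + A)/(A + D) (W(A, D) = (A + (½)*(-3 + 6)/6)/(D + A) = (A + (½)*(⅙)*3)/(A + D) = (A + ¼)/(A + D) = (¼ + A)/(A + D))
W(√(12 - 2), 13) + (37*5)*321 = (¼ + √(12 - 2))/(√(12 - 2) + 13) + (37*5)*321 = (¼ + √10)/(√10 + 13) + 185*321 = (¼ + √10)/(13 + √10) + 59385 = 59385 + (¼ + √10)/(13 + √10)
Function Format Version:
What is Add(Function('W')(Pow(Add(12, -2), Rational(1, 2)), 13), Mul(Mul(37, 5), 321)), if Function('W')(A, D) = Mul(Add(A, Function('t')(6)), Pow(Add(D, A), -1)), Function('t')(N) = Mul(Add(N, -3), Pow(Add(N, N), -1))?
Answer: Add(Rational(12589611, 212), Mul(Rational(17, 212), Pow(10, Rational(1, 2)))) ≈ 59385.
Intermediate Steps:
Function('t')(N) = Mul(Rational(1, 2), Pow(N, -1), Add(-3, N)) (Function('t')(N) = Mul(Add(-3, N), Pow(Mul(2, N), -1)) = Mul(Add(-3, N), Mul(Rational(1, 2), Pow(N, -1))) = Mul(Rational(1, 2), Pow(N, -1), Add(-3, N)))
Function('W')(A, D) = Mul(Pow(Add(A, D), -1), Add(Rational(1, 4), A)) (Function('W')(A, D) = Mul(Add(A, Mul(Rational(1, 2), Pow(6, -1), Add(-3, 6))), Pow(Add(D, A), -1)) = Mul(Add(A, Mul(Rational(1, 2), Rational(1, 6), 3)), Pow(Add(A, D), -1)) = Mul(Add(A, Rational(1, 4)), Pow(Add(A, D), -1)) = Mul(Add(Rational(1, 4), A), Pow(Add(A, D), -1)) = Mul(Pow(Add(A, D), -1), Add(Rational(1, 4), A)))
Add(Function('W')(Pow(Add(12, -2), Rational(1, 2)), 13), Mul(Mul(37, 5), 321)) = Add(Mul(Pow(Add(Pow(Add(12, -2), Rational(1, 2)), 13), -1), Add(Rational(1, 4), Pow(Add(12, -2), Rational(1, 2)))), Mul(Mul(37, 5), 321)) = Add(Mul(Pow(Add(Pow(10, Rational(1, 2)), 13), -1), Add(Rational(1, 4), Pow(10, Rational(1, 2)))), Mul(185, 321)) = Add(Mul(Pow(Add(13, Pow(10, Rational(1, 2))), -1), Add(Rational(1, 4), Pow(10, Rational(1, 2)))), 59385) = Add(59385, Mul(Pow(Add(13, Pow(10, Rational(1, 2))), -1), Add(Rational(1, 4), Pow(10, Rational(1, 2)))))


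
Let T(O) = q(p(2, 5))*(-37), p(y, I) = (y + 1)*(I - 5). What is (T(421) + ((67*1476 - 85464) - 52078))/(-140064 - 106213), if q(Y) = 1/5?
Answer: 193287/1231385 ≈ 0.15697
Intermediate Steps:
p(y, I) = (1 + y)*(-5 + I)
q(Y) = 1/5
T(O) = -37/5 (T(O) = (1/5)*(-37) = -37/5)
(T(421) + ((67*1476 - 85464) - 52078))/(-140064 - 106213) = (-37/5 + ((67*1476 - 85464) - 52078))/(-140064 - 106213) = (-37/5 + ((98892 - 85464) - 52078))/(-246277) = (-37/5 + (13428 - 52078))*(-1/246277) = (-37/5 - 38650)*(-1/246277) = -193287/5*(-1/246277) = 193287/1231385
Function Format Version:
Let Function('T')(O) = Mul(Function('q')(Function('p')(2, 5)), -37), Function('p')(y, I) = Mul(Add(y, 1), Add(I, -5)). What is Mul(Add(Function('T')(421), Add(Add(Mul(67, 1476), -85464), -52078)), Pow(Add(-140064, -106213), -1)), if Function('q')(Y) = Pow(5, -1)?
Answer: Rational(193287, 1231385) ≈ 0.15697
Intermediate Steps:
Function('p')(y, I) = Mul(Add(1, y), Add(-5, I))
Function('q')(Y) = Rational(1, 5)
Function('T')(O) = Rational(-37, 5) (Function('T')(O) = Mul(Rational(1, 5), -37) = Rational(-37, 5))
Mul(Add(Function('T')(421), Add(Add(Mul(67, 1476), -85464), -52078)), Pow(Add(-140064, -106213), -1)) = Mul(Add(Rational(-37, 5), Add(Add(Mul(67, 1476), -85464), -52078)), Pow(Add(-140064, -106213), -1)) = Mul(Add(Rational(-37, 5), Add(Add(98892, -85464), -52078)), Pow(-246277, -1)) = Mul(Add(Rational(-37, 5), Add(13428, -52078)), Rational(-1, 246277)) = Mul(Add(Rational(-37, 5), -38650), Rational(-1, 246277)) = Mul(Rational(-193287, 5), Rational(-1, 246277)) = Rational(193287, 1231385)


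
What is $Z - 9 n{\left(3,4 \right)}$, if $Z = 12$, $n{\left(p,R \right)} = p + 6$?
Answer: $-69$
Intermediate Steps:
$n{\left(p,R \right)} = 6 + p$
$Z - 9 n{\left(3,4 \right)} = 12 - 9 \left(6 + 3\right) = 12 - 81 = -69$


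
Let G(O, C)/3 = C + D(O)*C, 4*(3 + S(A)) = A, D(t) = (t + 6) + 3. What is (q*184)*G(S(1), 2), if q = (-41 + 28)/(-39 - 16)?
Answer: 104052/55 ≈ 1891.9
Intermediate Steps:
D(t) = 9 + t (D(t) = (6 + t) + 3 = 9 + t)
q = 13/55 (q = -13/(-55) = -13*(-1/55) = 13/55 ≈ 0.23636)
S(A) = -3 + A/4
G(O, C) = 3*C + 3*C*(9 + O) (G(O, C) = 3*(C + (9 + O)*C) = 3*(C + C*(9 + O)) = 3*C + 3*C*(9 + O))
(q*184)*G(S(1), 2) = ((13/55)*184)*(3*2*(10 + (-3 + (¼)*1))) = 2392*(3*2*(10 + (-3 + ¼)))/55 = 2392*(3*2*(10 - 11/4))/55 = 2392*(3*2*(29/4))/55 = (2392/55)*(87/2) = 104052/55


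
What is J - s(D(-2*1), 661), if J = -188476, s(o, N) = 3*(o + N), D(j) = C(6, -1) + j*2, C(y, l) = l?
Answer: -190444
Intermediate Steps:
D(j) = -1 + 2*j (D(j) = -1 + j*2 = -1 + 2*j)
s(o, N) = 3*N + 3*o (s(o, N) = 3*(N + o) = 3*N + 3*o)
J - s(D(-2*1), 661) = -188476 - (3*661 + 3*(-1 + 2*(-2*1))) = -188476 - (1983 + 3*(-1 + 2*(-2))) = -188476 - (1983 + 3*(-1 - 4)) = -188476 - (1983 + 3*(-5)) = -188476 - (1983 - 15) = -188476 - 1*1968 = -188476 - 1968 = -190444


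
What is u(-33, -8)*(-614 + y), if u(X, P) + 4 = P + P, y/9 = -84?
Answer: 27400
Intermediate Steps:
y = -756 (y = 9*(-84) = -756)
u(X, P) = -4 + 2*P (u(X, P) = -4 + (P + P) = -4 + 2*P)
u(-33, -8)*(-614 + y) = (-4 + 2*(-8))*(-614 - 756) = (-4 - 16)*(-1370) = -20*(-1370) = 27400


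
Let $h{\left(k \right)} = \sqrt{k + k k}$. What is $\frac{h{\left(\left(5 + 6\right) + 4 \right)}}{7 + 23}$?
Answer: $\frac{2 \sqrt{15}}{15} \approx 0.5164$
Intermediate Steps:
$h{\left(k \right)} = \sqrt{k + k^{2}}$
$\frac{h{\left(\left(5 + 6\right) + 4 \right)}}{7 + 23} = \frac{\sqrt{\left(\left(5 + 6\right) + 4\right) \left(1 + \left(\left(5 + 6\right) + 4\right)\right)}}{7 + 23} = \frac{\sqrt{\left(11 + 4\right) \left(1 + \left(11 + 4\right)\right)}}{30} = \sqrt{15 \left(1 + 15\right)} \frac{1}{30} = \sqrt{15 \cdot 16} \cdot \frac{1}{30} = \sqrt{240} \cdot \frac{1}{30} = 4 \sqrt{15} \cdot \frac{1}{30} = \frac{2 \sqrt{15}}{15}$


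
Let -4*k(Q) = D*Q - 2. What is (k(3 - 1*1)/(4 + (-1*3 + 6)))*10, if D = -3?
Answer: 20/7 ≈ 2.8571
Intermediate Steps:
k(Q) = ½ + 3*Q/4 (k(Q) = -(-3*Q - 2)/4 = -(-2 - 3*Q)/4 = ½ + 3*Q/4)
(k(3 - 1*1)/(4 + (-1*3 + 6)))*10 = ((½ + 3*(3 - 1*1)/4)/(4 + (-1*3 + 6)))*10 = ((½ + 3*(3 - 1)/4)/(4 + (-3 + 6)))*10 = ((½ + (¾)*2)/(4 + 3))*10 = ((½ + 3/2)/7)*10 = ((⅐)*2)*10 = (2/7)*10 = 20/7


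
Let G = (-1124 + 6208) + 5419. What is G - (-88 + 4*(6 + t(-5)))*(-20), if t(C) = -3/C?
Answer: 9271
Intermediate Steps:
G = 10503 (G = 5084 + 5419 = 10503)
G - (-88 + 4*(6 + t(-5)))*(-20) = 10503 - (-88 + 4*(6 - 3/(-5)))*(-20) = 10503 - (-88 + 4*(6 - 3*(-⅕)))*(-20) = 10503 - (-88 + 4*(6 + ⅗))*(-20) = 10503 - (-88 + 4*(33/5))*(-20) = 10503 - (-88 + 132/5)*(-20) = 10503 - (-308)*(-20)/5 = 10503 - 1*1232 = 10503 - 1232 = 9271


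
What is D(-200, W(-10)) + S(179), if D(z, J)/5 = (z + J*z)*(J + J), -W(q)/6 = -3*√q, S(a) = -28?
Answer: 6479972 - 36000*I*√10 ≈ 6.48e+6 - 1.1384e+5*I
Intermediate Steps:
W(q) = 18*√q (W(q) = -(-18)*√q = 18*√q)
D(z, J) = 10*J*(z + J*z) (D(z, J) = 5*((z + J*z)*(J + J)) = 5*((z + J*z)*(2*J)) = 5*(2*J*(z + J*z)) = 10*J*(z + J*z))
D(-200, W(-10)) + S(179) = 10*(18*√(-10))*(-200)*(1 + 18*√(-10)) - 28 = 10*(18*(I*√10))*(-200)*(1 + 18*(I*√10)) - 28 = 10*(18*I*√10)*(-200)*(1 + 18*I*√10) - 28 = -36000*I*√10*(1 + 18*I*√10) - 28 = -28 - 36000*I*√10*(1 + 18*I*√10)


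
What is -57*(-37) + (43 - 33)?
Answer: 2119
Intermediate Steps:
-57*(-37) + (43 - 33) = 2109 + 10 = 2119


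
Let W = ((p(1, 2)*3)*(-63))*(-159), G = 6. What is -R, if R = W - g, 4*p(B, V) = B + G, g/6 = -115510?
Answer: -2982597/4 ≈ -7.4565e+5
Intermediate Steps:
g = -693060 (g = 6*(-115510) = -693060)
p(B, V) = 3/2 + B/4 (p(B, V) = (B + 6)/4 = (6 + B)/4 = 3/2 + B/4)
W = 210357/4 (W = (((3/2 + (¼)*1)*3)*(-63))*(-159) = (((3/2 + ¼)*3)*(-63))*(-159) = (((7/4)*3)*(-63))*(-159) = ((21/4)*(-63))*(-159) = -1323/4*(-159) = 210357/4 ≈ 52589.)
R = 2982597/4 (R = 210357/4 - 1*(-693060) = 210357/4 + 693060 = 2982597/4 ≈ 7.4565e+5)
-R = -1*2982597/4 = -2982597/4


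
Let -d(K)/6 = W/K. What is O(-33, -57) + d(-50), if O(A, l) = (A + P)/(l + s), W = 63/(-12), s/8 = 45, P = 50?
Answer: -17389/30300 ≈ -0.57389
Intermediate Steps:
s = 360 (s = 8*45 = 360)
W = -21/4 (W = 63*(-1/12) = -21/4 ≈ -5.2500)
d(K) = 63/(2*K) (d(K) = -(-63)/(2*K) = 63/(2*K))
O(A, l) = (50 + A)/(360 + l) (O(A, l) = (A + 50)/(l + 360) = (50 + A)/(360 + l))
O(-33, -57) + d(-50) = (50 - 33)/(360 - 57) + (63/2)/(-50) = 17/303 + (63/2)*(-1/50) = (1/303)*17 - 63/100 = 17/303 - 63/100 = -17389/30300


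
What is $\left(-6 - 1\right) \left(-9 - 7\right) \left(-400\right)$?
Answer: $-44800$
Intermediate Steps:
$\left(-6 - 1\right) \left(-9 - 7\right) \left(-400\right) = \left(-7\right) \left(-16\right) \left(-400\right) = 112 \left(-400\right) = -44800$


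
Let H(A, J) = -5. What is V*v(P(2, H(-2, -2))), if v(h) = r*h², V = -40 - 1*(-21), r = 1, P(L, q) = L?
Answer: -76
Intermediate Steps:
V = -19 (V = -40 + 21 = -19)
v(h) = h² (v(h) = 1*h² = h²)
V*v(P(2, H(-2, -2))) = -19*2² = -19*4 = -76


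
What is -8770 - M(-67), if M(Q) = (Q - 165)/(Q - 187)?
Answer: -1113906/127 ≈ -8770.9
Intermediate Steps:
M(Q) = (-165 + Q)/(-187 + Q)
-8770 - M(-67) = -8770 - (-165 - 67)/(-187 - 67) = -8770 - (-232)/(-254) = -8770 - (-1)*(-232)/254 = -8770 - 1*116/127 = -8770 - 116/127 = -1113906/127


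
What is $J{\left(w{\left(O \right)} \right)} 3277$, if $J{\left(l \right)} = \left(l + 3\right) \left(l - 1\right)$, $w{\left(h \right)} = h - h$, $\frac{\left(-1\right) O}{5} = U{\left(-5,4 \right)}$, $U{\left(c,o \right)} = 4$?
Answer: $-9831$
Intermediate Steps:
$O = -20$ ($O = \left(-5\right) 4 = -20$)
$w{\left(h \right)} = 0$
$J{\left(l \right)} = \left(-1 + l\right) \left(3 + l\right)$ ($J{\left(l \right)} = \left(3 + l\right) \left(-1 + l\right) = \left(-1 + l\right) \left(3 + l\right)$)
$J{\left(w{\left(O \right)} \right)} 3277 = \left(-3 + 0^{2} + 2 \cdot 0\right) 3277 = \left(-3 + 0 + 0\right) 3277 = \left(-3\right) 3277 = -9831$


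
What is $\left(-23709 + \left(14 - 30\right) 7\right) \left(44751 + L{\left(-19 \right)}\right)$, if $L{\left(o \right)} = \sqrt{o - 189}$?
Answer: $-1066013571 - 95284 i \sqrt{13} \approx -1.066 \cdot 10^{9} - 3.4355 \cdot 10^{5} i$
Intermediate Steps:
$L{\left(o \right)} = \sqrt{-189 + o}$
$\left(-23709 + \left(14 - 30\right) 7\right) \left(44751 + L{\left(-19 \right)}\right) = \left(-23709 + \left(14 - 30\right) 7\right) \left(44751 + \sqrt{-189 - 19}\right) = \left(-23709 - 112\right) \left(44751 + \sqrt{-208}\right) = \left(-23709 - 112\right) \left(44751 + 4 i \sqrt{13}\right) = - 23821 \left(44751 + 4 i \sqrt{13}\right) = -1066013571 - 95284 i \sqrt{13}$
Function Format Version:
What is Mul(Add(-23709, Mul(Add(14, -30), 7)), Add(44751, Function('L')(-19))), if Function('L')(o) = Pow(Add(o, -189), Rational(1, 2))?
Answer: Add(-1066013571, Mul(-95284, I, Pow(13, Rational(1, 2)))) ≈ Add(-1.0660e+9, Mul(-3.4355e+5, I))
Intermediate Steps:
Function('L')(o) = Pow(Add(-189, o), Rational(1, 2))
Mul(Add(-23709, Mul(Add(14, -30), 7)), Add(44751, Function('L')(-19))) = Mul(Add(-23709, Mul(Add(14, -30), 7)), Add(44751, Pow(Add(-189, -19), Rational(1, 2)))) = Mul(Add(-23709, Mul(-16, 7)), Add(44751, Pow(-208, Rational(1, 2)))) = Mul(Add(-23709, -112), Add(44751, Mul(4, I, Pow(13, Rational(1, 2))))) = Mul(-23821, Add(44751, Mul(4, I, Pow(13, Rational(1, 2))))) = Add(-1066013571, Mul(-95284, I, Pow(13, Rational(1, 2))))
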